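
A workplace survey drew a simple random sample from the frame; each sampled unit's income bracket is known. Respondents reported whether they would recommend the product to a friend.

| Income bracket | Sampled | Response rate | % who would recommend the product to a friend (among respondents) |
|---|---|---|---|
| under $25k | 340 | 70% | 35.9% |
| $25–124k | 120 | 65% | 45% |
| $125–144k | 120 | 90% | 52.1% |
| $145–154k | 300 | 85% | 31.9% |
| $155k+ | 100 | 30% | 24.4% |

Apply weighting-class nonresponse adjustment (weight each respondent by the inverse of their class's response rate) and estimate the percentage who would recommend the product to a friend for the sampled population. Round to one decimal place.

Each respondent's weight = sampled/responded in their class; summing within a class gives n_sampled, so:
  under $25k: 340 × 35.9 = 12,206
  $25–124k: 120 × 45 = 5400
  $125–144k: 120 × 52.1 = 6252
  $145–154k: 300 × 31.9 = 9570
  $155k+: 100 × 24.4 = 2440
Adjusted estimate = 35,868 / 980 = 36.6 → 36.6%.

36.6%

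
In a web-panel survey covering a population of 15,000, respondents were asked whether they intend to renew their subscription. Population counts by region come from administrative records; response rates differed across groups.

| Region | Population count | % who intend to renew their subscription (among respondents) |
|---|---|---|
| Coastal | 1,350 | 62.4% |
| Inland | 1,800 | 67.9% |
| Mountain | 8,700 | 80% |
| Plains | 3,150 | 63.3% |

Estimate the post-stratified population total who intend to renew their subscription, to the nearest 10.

Apply each group's respondent rate to its population count:
  Coastal: 1,350 × 62.4% = 842.4
  Inland: 1,800 × 67.9% = 1222.2
  Mountain: 8,700 × 80% = 6960
  Plains: 3,150 × 63.3% = 1993.95
Estimated total = 11018.5 → 11,020.

11,020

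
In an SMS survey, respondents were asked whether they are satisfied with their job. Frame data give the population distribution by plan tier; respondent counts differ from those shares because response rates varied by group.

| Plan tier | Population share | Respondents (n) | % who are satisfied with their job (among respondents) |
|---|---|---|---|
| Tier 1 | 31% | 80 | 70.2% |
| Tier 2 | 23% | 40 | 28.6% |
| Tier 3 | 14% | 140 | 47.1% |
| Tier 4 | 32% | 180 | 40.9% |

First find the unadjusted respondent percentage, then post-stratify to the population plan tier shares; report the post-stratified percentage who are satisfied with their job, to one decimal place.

Unadjusted (pooled respondent) estimate weights by respondent counts:
  (80/440)×70.2 + (40/440)×28.6 + (140/440)×47.1 + (180/440)×40.9 = 47.0818%
Reweighting by population plan tier shares:
  0.31×70.2 + 0.23×28.6 + 0.14×47.1 + 0.32×40.9 = 48.022%

48.0%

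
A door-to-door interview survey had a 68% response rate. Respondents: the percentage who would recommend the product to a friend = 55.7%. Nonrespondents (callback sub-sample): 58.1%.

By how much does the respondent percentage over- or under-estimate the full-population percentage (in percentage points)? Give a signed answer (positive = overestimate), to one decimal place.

-0.8 percentage points

Nonresponse fraction = 1 − 0.68 = 0.32.
Bias = (nonresponse fraction) × (respondent percentage − nonrespondent percentage)
     = 0.32 × (55.7 − 58.1) = 0.32 × -2.4 = -0.768.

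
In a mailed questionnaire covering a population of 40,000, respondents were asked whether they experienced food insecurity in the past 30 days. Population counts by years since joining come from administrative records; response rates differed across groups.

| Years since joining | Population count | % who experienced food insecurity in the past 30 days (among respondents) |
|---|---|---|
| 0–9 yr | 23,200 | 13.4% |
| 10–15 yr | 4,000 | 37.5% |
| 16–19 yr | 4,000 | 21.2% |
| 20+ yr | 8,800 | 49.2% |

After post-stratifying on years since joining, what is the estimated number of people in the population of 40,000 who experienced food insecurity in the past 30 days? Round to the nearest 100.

Estimated count per cell = population count × respondent percentage:
  0–9 yr: 23,200 × 13.4% = 3108.8
  10–15 yr: 4,000 × 37.5% = 1500
  16–19 yr: 4,000 × 21.2% = 848
  20+ yr: 8,800 × 49.2% = 4329.6
Estimated total = 9786.4 → 9,800.

9,800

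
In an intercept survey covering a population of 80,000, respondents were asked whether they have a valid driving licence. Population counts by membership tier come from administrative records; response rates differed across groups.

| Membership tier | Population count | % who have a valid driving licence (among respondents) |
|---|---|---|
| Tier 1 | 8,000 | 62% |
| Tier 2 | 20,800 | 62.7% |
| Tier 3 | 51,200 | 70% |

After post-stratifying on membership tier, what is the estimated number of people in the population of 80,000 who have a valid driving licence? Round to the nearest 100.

53,800

Each cell contributes its population count × the respondent rate:
  Tier 1: 8,000 × 62% = 4960
  Tier 2: 20,800 × 62.7% = 13041.6
  Tier 3: 51,200 × 70% = 35,840
Estimated total = 53841.6 → 53,800.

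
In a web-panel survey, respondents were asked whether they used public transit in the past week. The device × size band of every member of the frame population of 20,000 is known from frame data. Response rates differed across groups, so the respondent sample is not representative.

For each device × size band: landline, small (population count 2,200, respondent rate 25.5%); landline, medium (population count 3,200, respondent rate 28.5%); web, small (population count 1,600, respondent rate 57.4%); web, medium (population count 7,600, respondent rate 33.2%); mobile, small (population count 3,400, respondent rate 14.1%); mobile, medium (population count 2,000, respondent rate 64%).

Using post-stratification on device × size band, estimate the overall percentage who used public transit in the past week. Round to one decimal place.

Post-stratification weights by population share, not respondent share:
  landline, small: (2,200/20,000) × 25.5 = 2.805
  landline, medium: (3,200/20,000) × 28.5 = 4.56
  web, small: (1,600/20,000) × 57.4 = 4.592
  web, medium: (7,600/20,000) × 33.2 = 12.616
  mobile, small: (3,400/20,000) × 14.1 = 2.397
  mobile, medium: (2,000/20,000) × 64 = 6.4
Post-stratified estimate = 33.37 → 33.4%.

33.4%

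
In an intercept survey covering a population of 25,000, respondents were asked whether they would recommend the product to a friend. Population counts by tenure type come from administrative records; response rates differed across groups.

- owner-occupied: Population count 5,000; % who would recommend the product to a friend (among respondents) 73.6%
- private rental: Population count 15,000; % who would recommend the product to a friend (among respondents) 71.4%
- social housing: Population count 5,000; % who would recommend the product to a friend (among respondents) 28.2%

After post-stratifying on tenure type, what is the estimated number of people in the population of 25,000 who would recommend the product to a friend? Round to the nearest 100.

15,800

Apply each group's respondent rate to its population count:
  owner-occupied: 5,000 × 73.6% = 3680
  private rental: 15,000 × 71.4% = 10,710
  social housing: 5,000 × 28.2% = 1410
Estimated total = 15,800 → 15,800.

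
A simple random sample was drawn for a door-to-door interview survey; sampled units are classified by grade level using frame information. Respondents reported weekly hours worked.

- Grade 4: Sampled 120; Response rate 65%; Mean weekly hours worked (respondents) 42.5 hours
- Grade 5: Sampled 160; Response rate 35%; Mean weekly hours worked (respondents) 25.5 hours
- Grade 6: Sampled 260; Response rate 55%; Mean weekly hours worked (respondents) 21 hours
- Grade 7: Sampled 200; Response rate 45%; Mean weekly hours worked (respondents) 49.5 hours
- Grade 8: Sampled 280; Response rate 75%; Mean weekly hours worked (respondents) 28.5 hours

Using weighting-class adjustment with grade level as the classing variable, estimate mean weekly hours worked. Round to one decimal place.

31.9

Inverse-response-rate weighting restores each class to its sampled count, so class totals weight by n_sampled:
  Grade 4: 120 × 42.5 = 5100
  Grade 5: 160 × 25.5 = 4080
  Grade 6: 260 × 21 = 5460
  Grade 7: 200 × 49.5 = 9900
  Grade 8: 280 × 28.5 = 7980
Adjusted estimate = 32,520 / 1,020 = 31.8824 → 31.9.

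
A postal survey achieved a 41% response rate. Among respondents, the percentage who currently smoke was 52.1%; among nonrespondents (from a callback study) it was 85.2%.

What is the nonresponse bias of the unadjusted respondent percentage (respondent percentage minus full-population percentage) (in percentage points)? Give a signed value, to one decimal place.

-19.5 percentage points

Nonresponse fraction = 1 − 0.41 = 0.59.
Bias = (nonresponse fraction) × (respondent percentage − nonrespondent percentage)
     = 0.59 × (52.1 − 85.2) = 0.59 × -33.1 = -19.529.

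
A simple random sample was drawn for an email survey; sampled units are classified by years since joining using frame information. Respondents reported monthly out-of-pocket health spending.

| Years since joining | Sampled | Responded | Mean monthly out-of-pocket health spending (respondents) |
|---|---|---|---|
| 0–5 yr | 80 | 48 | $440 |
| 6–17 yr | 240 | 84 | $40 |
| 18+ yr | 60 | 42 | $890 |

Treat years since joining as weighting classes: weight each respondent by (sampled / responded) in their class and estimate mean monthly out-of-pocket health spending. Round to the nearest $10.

Class response rates: 0–5 yr 48/80 = 60%, 6–17 yr 84/240 = 35%, 18+ yr 42/60 = 70%.
With weight = n_sampled/n_responded per class, the weighted class total is n_sampled:
  0–5 yr: 80 × 440 = 35,200
  6–17 yr: 240 × 40 = 9600
  18+ yr: 60 × 890 = 53,400
Adjusted estimate = 98,200 / 380 = 258.421 → $260.

$260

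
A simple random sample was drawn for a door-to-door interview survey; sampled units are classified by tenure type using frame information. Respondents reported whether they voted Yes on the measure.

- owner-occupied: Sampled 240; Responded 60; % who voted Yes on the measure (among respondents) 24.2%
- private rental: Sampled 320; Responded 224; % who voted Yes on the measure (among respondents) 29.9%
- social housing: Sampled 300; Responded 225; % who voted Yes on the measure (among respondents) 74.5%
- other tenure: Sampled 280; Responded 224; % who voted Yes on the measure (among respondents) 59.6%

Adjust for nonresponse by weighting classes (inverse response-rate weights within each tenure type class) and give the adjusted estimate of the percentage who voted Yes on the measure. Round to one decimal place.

Class response rates: owner-occupied 60/240 = 25%, private rental 224/320 = 70%, social housing 225/300 = 75%, other tenure 224/280 = 80%.
Inverse-response-rate weighting restores each class to its sampled count, so class totals weight by n_sampled:
  owner-occupied: 240 × 24.2 = 5808
  private rental: 320 × 29.9 = 9568
  social housing: 300 × 74.5 = 22,350
  other tenure: 280 × 59.6 = 16,688
Adjusted estimate = 54,414 / 1,140 = 47.7316 → 47.7%.

47.7%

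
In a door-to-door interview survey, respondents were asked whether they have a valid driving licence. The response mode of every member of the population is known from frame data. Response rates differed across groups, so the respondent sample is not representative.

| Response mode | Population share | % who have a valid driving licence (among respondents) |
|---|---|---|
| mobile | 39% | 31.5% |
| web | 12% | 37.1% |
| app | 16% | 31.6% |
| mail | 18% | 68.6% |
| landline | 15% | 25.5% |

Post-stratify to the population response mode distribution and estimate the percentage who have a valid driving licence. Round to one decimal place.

38.0%

Post-stratification weights by population share, not respondent share:
  mobile: 0.39 × 31.5 = 12.285
  web: 0.12 × 37.1 = 4.452
  app: 0.16 × 31.6 = 5.056
  mail: 0.18 × 68.6 = 12.348
  landline: 0.15 × 25.5 = 3.825
Post-stratified estimate = 37.966 → 38.0%.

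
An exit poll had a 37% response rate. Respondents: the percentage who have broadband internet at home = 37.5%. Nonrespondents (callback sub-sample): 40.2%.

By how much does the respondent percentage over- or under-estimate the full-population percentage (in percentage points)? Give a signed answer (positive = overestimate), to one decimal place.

Nonresponse fraction = 1 − 0.37 = 0.63.
Bias = (nonresponse fraction) × (respondent percentage − nonrespondent percentage)
     = 0.63 × (37.5 − 40.2) = 0.63 × -2.7 = -1.701.

-1.7 percentage points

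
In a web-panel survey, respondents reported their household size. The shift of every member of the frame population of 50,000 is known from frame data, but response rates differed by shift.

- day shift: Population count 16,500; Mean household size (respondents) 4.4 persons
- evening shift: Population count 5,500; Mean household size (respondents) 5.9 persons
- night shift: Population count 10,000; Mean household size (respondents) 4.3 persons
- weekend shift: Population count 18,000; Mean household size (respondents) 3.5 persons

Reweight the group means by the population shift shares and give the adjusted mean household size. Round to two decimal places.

4.22

Post-stratification weights by population share, not respondent share:
  day shift: (16,500/50,000) × 4.4 = 1.452
  evening shift: (5,500/50,000) × 5.9 = 0.649
  night shift: (10,000/50,000) × 4.3 = 0.86
  weekend shift: (18,000/50,000) × 3.5 = 1.26
Post-stratified estimate = 4.221 → 4.22.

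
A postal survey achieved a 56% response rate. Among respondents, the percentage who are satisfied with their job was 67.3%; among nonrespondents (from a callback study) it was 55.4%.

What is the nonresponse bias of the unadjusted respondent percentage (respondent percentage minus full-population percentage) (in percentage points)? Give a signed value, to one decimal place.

Nonresponse fraction = 1 − 0.56 = 0.44.
Bias = (nonresponse fraction) × (respondent percentage − nonrespondent percentage)
     = 0.44 × (67.3 − 55.4) = 0.44 × 11.9 = 5.236.

+5.2 percentage points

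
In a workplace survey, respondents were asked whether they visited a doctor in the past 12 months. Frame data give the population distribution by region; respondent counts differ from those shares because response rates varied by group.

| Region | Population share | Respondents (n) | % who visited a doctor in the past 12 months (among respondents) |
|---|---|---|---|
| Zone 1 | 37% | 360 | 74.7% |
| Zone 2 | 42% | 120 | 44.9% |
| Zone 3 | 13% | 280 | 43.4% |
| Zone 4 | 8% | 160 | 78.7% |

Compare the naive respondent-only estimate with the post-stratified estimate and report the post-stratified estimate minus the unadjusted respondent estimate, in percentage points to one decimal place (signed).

Naive respondent-only estimate (weights = respondent counts):
  (360/920)×74.7 + (120/920)×44.9 + (280/920)×43.4 + (160/920)×78.7 = 61.9826%
Reweighting by population region shares:
  0.37×74.7 + 0.42×44.9 + 0.13×43.4 + 0.08×78.7 = 58.435%
Difference = 58.435 − 61.9826 = -3.5476 pp.

-3.5 percentage points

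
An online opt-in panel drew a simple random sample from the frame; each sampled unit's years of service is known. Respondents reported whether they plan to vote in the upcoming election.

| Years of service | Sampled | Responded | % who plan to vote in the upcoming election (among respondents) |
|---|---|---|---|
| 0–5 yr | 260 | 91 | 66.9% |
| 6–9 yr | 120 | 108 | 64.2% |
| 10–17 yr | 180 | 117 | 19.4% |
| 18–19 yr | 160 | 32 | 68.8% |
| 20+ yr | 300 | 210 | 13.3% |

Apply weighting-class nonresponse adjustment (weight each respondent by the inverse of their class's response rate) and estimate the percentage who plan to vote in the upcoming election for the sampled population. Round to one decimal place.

Class response rates: 0–5 yr 91/260 = 35%, 6–9 yr 108/120 = 90%, 10–17 yr 117/180 = 65%, 18–19 yr 32/160 = 20%, 20+ yr 210/300 = 70%.
Each respondent's weight = sampled/responded in their class; summing within a class gives n_sampled, so:
  0–5 yr: 260 × 66.9 = 17,394
  6–9 yr: 120 × 64.2 = 7704
  10–17 yr: 180 × 19.4 = 3492
  18–19 yr: 160 × 68.8 = 11,008
  20+ yr: 300 × 13.3 = 3990
Adjusted estimate = 43,588 / 1,020 = 42.7333 → 42.7%.

42.7%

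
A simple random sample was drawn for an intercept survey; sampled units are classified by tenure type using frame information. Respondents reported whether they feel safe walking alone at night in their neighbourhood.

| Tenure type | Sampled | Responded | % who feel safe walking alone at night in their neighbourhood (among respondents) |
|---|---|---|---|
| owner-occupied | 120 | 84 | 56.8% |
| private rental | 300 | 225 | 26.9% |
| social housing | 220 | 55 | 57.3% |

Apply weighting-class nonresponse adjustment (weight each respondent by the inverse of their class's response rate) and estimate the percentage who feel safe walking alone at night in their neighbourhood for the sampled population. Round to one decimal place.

43.0%

Class response rates: owner-occupied 84/120 = 70%, private rental 225/300 = 75%, social housing 55/220 = 25%.
With weight = n_sampled/n_responded per class, the weighted class total is n_sampled:
  owner-occupied: 120 × 56.8 = 6816
  private rental: 300 × 26.9 = 8070
  social housing: 220 × 57.3 = 12,606
Adjusted estimate = 27,492 / 640 = 42.9562 → 43.0%.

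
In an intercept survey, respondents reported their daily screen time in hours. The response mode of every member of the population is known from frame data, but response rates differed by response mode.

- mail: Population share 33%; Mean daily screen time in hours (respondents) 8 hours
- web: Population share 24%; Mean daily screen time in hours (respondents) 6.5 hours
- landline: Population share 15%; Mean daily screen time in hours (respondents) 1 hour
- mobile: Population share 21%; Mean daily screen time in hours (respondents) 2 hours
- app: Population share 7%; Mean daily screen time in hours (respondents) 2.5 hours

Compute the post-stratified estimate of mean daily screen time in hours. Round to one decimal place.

Post-stratification weights by population share, not respondent share:
  mail: 0.33 × 8 = 2.64
  web: 0.24 × 6.5 = 1.56
  landline: 0.15 × 1 = 0.15
  mobile: 0.21 × 2 = 0.42
  app: 0.07 × 2.5 = 0.175
Post-stratified estimate = 4.945 → 4.9.

4.9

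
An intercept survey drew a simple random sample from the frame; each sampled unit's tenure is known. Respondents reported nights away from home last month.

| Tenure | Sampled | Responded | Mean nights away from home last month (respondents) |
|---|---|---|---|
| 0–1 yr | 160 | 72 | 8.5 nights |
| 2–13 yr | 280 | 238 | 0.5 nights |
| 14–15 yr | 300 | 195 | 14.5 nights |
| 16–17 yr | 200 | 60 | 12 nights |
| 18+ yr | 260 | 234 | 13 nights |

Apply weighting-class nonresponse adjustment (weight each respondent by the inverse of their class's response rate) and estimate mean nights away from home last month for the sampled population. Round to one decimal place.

Class response rates: 0–1 yr 72/160 = 45%, 2–13 yr 238/280 = 85%, 14–15 yr 195/300 = 65%, 16–17 yr 60/200 = 30%, 18+ yr 234/260 = 90%.
Inverse-response-rate weighting restores each class to its sampled count, so class totals weight by n_sampled:
  0–1 yr: 160 × 8.5 = 1360
  2–13 yr: 280 × 0.5 = 140
  14–15 yr: 300 × 14.5 = 4350
  16–17 yr: 200 × 12 = 2400
  18+ yr: 260 × 13 = 3380
Adjusted estimate = 11,630 / 1,200 = 9.69167 → 9.7.

9.7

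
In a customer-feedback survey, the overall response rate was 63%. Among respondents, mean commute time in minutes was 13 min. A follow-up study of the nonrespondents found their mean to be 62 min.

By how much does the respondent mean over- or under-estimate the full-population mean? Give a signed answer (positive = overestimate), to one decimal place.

Nonresponse fraction = 1 − 0.63 = 0.37.
Bias = (nonresponse fraction) × (respondent mean − nonrespondent mean)
     = 0.37 × (13 − 62) = 0.37 × -49 = -18.13.

-18.1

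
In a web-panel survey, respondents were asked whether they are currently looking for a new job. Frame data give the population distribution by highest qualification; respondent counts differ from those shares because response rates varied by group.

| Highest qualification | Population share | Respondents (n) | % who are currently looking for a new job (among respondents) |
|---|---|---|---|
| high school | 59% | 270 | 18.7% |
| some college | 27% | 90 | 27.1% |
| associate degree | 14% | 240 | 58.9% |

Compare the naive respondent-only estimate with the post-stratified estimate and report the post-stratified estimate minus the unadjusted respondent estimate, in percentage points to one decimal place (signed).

Naive respondent-only estimate (weights = respondent counts):
  (270/600)×18.7 + (90/600)×27.1 + (240/600)×58.9 = 36.04%
Post-stratifying to population shares instead:
  0.59×18.7 + 0.27×27.1 + 0.14×58.9 = 26.596%
Difference = 26.596 − 36.04 = -9.444 pp.

-9.4 percentage points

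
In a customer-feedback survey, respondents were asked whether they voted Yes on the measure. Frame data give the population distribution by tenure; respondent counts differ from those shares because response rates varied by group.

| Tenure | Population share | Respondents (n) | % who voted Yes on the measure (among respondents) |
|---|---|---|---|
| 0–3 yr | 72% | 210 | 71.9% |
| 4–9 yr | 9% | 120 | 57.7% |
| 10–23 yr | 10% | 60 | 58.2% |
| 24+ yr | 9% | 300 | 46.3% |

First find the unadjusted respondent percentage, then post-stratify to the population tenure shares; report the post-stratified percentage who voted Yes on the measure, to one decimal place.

Naive respondent-only estimate (weights = respondent counts):
  (210/690)×71.9 + (120/690)×57.7 + (60/690)×58.2 + (300/690)×46.3 = 57.1087%
Post-stratifying to population shares instead:
  0.72×71.9 + 0.09×57.7 + 0.1×58.2 + 0.09×46.3 = 66.948%

66.9%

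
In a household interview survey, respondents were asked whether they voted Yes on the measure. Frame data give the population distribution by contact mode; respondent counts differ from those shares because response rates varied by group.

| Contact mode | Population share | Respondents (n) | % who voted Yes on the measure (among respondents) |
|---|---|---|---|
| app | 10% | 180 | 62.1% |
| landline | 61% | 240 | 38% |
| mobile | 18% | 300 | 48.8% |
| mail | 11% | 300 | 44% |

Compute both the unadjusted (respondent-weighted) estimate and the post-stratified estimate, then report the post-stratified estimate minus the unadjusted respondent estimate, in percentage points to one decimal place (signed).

Unadjusted (pooled respondent) estimate weights by respondent counts:
  (180/1020)×62.1 + (240/1020)×38 + (300/1020)×48.8 + (300/1020)×44 = 47.1941%
Reweighting by population contact mode shares:
  0.1×62.1 + 0.61×38 + 0.18×48.8 + 0.11×44 = 43.014%
Difference = 43.014 − 47.1941 = -4.1801 pp.

-4.2 percentage points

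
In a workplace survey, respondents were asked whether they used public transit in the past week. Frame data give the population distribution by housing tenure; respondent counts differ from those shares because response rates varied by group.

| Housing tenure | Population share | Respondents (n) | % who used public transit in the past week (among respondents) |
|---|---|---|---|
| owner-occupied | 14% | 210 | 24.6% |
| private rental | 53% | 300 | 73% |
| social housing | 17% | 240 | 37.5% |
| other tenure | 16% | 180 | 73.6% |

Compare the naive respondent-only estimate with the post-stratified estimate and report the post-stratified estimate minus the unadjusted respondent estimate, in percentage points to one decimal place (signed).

Without adjustment, the pooled respondent share is:
  (210/930)×24.6 + (300/930)×73 + (240/930)×37.5 + (180/930)×73.6 = 53.0258%
Reweighting by population housing tenure shares:
  0.14×24.6 + 0.53×73 + 0.17×37.5 + 0.16×73.6 = 60.285%
Difference = 60.285 − 53.0258 = 7.2592 pp.

+7.3 percentage points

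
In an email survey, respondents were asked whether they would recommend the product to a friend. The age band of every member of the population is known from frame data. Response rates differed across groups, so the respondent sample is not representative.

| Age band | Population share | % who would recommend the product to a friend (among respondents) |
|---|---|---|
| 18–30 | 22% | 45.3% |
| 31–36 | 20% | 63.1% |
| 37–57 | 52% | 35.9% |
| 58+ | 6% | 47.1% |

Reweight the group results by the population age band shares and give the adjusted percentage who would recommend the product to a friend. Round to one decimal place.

44.1%

Reweight to the known age band distribution:
  18–30: 0.22 × 45.3 = 9.966
  31–36: 0.2 × 63.1 = 12.62
  37–57: 0.52 × 35.9 = 18.668
  58+: 0.06 × 47.1 = 2.826
Post-stratified estimate = 44.08 → 44.1%.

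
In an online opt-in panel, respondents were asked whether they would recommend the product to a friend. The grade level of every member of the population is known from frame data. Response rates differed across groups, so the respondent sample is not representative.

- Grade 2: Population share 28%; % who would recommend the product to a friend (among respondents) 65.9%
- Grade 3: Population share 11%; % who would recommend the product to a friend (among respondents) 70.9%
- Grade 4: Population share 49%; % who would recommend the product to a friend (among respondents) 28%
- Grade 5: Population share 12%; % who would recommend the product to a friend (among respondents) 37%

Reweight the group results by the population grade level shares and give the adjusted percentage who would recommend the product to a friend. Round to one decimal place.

Reweight to the known grade level distribution:
  Grade 2: 0.28 × 65.9 = 18.452
  Grade 3: 0.11 × 70.9 = 7.799
  Grade 4: 0.49 × 28 = 13.72
  Grade 5: 0.12 × 37 = 4.44
Post-stratified estimate = 44.411 → 44.4%.

44.4%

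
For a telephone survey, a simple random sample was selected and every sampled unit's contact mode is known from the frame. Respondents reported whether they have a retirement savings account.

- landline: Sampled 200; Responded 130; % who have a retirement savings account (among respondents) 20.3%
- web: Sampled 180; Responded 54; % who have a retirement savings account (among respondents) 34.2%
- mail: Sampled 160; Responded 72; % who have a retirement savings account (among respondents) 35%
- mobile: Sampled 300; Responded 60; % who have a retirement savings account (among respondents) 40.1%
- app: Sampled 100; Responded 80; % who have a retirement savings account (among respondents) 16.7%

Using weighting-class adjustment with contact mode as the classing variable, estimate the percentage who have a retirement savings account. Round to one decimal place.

Response rates by class: landline 130/200 = 65%, web 54/180 = 30%, mail 72/160 = 45%, mobile 60/300 = 20%, app 80/100 = 80%.
With weight = n_sampled/n_responded per class, the weighted class total is n_sampled:
  landline: 200 × 20.3 = 4060
  web: 180 × 34.2 = 6156
  mail: 160 × 35 = 5600
  mobile: 300 × 40.1 = 12,030
  app: 100 × 16.7 = 1670
Adjusted estimate = 29,516 / 940 = 31.4 → 31.4%.

31.4%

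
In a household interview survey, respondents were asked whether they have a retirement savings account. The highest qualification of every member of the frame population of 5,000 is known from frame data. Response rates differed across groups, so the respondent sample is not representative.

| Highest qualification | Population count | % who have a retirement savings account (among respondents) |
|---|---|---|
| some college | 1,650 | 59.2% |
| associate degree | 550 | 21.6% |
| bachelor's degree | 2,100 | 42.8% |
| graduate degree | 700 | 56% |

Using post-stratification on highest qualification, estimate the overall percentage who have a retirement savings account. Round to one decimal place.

47.7%

Each cell contributes population-share × respondent value:
  some college: (1,650/5,000) × 59.2 = 19.536
  associate degree: (550/5,000) × 21.6 = 2.376
  bachelor's degree: (2,100/5,000) × 42.8 = 17.976
  graduate degree: (700/5,000) × 56 = 7.84
Post-stratified estimate = 47.728 → 47.7%.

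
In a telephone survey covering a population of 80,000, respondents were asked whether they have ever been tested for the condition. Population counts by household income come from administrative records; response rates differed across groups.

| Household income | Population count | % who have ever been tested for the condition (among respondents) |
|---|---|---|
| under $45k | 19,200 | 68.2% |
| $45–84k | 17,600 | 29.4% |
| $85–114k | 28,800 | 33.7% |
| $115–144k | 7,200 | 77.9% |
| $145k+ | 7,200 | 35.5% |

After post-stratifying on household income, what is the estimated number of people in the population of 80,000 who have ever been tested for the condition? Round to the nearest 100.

36,100

Estimated count per cell = population count × respondent percentage:
  under $45k: 19,200 × 68.2% = 13094.4
  $45–84k: 17,600 × 29.4% = 5174.4
  $85–114k: 28,800 × 33.7% = 9705.6
  $115–144k: 7,200 × 77.9% = 5608.8
  $145k+: 7,200 × 35.5% = 2556
Estimated total = 36139.2 → 36,100.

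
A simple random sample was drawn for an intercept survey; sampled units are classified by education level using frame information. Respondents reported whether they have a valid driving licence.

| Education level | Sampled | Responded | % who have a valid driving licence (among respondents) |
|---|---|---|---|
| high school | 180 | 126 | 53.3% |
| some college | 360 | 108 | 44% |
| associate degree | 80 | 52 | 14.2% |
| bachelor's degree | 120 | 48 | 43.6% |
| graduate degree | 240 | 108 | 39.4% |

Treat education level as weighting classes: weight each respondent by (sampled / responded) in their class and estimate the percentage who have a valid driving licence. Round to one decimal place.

Response rates by class: high school 126/180 = 70%, some college 108/360 = 30%, associate degree 52/80 = 65%, bachelor's degree 48/120 = 40%, graduate degree 108/240 = 45%.
With weight = n_sampled/n_responded per class, the weighted class total is n_sampled:
  high school: 180 × 53.3 = 9594
  some college: 360 × 44 = 15,840
  associate degree: 80 × 14.2 = 1136
  bachelor's degree: 120 × 43.6 = 5232
  graduate degree: 240 × 39.4 = 9456
Adjusted estimate = 41,258 / 980 = 42.1 → 42.1%.

42.1%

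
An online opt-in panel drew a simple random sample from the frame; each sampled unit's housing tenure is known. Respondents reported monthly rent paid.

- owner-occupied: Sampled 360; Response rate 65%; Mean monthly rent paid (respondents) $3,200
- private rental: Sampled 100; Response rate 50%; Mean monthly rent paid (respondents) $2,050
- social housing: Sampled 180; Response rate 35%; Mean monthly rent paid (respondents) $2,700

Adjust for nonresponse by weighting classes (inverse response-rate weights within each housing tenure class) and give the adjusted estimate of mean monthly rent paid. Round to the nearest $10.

$2,880

Weighting each respondent by the inverse class response rate inflates each class back to its sampled size, so the class weight is n_sampled:
  owner-occupied: 360 × 3200 = 1,152,000
  private rental: 100 × 2050 = 205,000
  social housing: 180 × 2700 = 486,000
Adjusted estimate = 1,843,000 / 640 = 2879.69 → $2,880.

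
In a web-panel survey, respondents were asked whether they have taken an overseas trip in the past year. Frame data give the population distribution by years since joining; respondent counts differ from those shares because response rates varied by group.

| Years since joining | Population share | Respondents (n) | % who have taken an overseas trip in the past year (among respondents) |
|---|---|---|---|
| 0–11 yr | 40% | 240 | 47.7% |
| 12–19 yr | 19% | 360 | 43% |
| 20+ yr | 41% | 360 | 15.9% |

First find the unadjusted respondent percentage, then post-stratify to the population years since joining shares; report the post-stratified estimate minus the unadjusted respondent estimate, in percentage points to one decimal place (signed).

-0.2 percentage points

Without adjustment, the pooled respondent share is:
  (240/960)×47.7 + (360/960)×43 + (360/960)×15.9 = 34.0125%
Post-stratifying to population shares instead:
  0.4×47.7 + 0.19×43 + 0.41×15.9 = 33.769%
Difference = 33.769 − 34.0125 = -0.2435 pp.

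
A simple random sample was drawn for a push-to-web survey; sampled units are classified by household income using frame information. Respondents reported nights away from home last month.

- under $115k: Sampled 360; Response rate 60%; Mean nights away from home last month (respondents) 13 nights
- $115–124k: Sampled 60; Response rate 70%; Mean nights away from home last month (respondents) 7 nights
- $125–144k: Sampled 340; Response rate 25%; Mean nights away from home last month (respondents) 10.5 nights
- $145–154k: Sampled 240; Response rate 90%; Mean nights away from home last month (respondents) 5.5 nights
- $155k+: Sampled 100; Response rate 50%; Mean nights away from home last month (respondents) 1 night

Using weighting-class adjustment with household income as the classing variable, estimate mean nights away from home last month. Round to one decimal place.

9.2

With weight = n_sampled/n_responded per class, the weighted class total is n_sampled:
  under $115k: 360 × 13 = 4680
  $115–124k: 60 × 7 = 420
  $125–144k: 340 × 10.5 = 3570
  $145–154k: 240 × 5.5 = 1320
  $155k+: 100 × 1 = 100
Adjusted estimate = 10,090 / 1,100 = 9.17273 → 9.2.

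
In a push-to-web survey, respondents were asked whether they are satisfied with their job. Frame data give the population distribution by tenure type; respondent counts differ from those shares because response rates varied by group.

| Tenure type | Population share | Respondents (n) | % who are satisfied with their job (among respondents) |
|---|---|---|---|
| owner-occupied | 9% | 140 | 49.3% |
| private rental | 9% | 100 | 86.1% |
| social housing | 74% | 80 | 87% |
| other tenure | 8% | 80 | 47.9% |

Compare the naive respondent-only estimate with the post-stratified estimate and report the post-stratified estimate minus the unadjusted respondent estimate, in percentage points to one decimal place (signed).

+14.6 percentage points

Naive respondent-only estimate (weights = respondent counts):
  (140/400)×49.3 + (100/400)×86.1 + (80/400)×87 + (80/400)×47.9 = 65.76%
Post-stratified estimate weights by population shares:
  0.09×49.3 + 0.09×86.1 + 0.74×87 + 0.08×47.9 = 80.398%
Difference = 80.398 − 65.76 = 14.638 pp.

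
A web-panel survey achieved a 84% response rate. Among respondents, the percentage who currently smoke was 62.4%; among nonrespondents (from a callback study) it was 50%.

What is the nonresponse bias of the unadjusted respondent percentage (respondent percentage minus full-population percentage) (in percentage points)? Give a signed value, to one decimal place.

Nonresponse fraction = 1 − 0.84 = 0.16.
Bias = (nonresponse fraction) × (respondent percentage − nonrespondent percentage)
     = 0.16 × (62.4 − 50) = 0.16 × 12.4 = 1.984.

+2.0 percentage points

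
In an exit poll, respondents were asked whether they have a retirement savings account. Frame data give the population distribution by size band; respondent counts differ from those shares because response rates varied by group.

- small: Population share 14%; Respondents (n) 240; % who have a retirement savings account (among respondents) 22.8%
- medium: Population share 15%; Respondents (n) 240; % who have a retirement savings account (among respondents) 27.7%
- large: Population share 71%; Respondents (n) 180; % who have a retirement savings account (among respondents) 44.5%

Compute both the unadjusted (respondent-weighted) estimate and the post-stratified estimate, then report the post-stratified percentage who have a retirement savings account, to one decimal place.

Without adjustment, the pooled respondent share is:
  (240/660)×22.8 + (240/660)×27.7 + (180/660)×44.5 = 30.5%
Reweighting by population size band shares:
  0.14×22.8 + 0.15×27.7 + 0.71×44.5 = 38.942%

38.9%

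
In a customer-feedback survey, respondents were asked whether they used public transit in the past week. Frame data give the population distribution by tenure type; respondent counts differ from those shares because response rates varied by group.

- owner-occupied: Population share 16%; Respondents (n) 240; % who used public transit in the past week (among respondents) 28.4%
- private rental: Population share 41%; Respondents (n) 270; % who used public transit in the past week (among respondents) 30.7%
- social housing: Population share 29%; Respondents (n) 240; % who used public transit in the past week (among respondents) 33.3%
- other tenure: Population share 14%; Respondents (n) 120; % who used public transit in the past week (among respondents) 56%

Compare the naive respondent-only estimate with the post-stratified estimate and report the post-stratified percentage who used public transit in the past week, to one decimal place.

34.6%

Without adjustment, the pooled respondent share is:
  (240/870)×28.4 + (270/870)×30.7 + (240/870)×33.3 + (120/870)×56 = 34.2724%
Reweighting by population tenure type shares:
  0.16×28.4 + 0.41×30.7 + 0.29×33.3 + 0.14×56 = 34.628%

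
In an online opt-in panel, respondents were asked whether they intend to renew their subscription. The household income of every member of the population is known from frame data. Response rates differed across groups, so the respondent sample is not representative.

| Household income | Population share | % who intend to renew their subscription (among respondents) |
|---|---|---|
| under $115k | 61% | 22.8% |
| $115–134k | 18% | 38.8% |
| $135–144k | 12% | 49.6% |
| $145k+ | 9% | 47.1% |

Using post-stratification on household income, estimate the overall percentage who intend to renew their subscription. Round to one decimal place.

31.1%

Reweight to the known household income distribution:
  under $115k: 0.61 × 22.8 = 13.908
  $115–134k: 0.18 × 38.8 = 6.984
  $135–144k: 0.12 × 49.6 = 5.952
  $145k+: 0.09 × 47.1 = 4.239
Post-stratified estimate = 31.083 → 31.1%.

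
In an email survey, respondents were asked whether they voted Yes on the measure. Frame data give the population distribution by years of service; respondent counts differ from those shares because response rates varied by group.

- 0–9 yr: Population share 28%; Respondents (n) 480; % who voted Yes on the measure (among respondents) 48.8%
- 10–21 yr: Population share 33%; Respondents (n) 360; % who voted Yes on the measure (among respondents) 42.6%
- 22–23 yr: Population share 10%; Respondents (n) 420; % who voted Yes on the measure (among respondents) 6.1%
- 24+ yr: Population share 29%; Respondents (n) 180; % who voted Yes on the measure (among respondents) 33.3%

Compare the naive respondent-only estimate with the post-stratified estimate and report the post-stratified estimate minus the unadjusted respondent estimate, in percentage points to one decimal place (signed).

Unadjusted (pooled respondent) estimate weights by respondent counts:
  (480/1440)×48.8 + (360/1440)×42.6 + (420/1440)×6.1 + (180/1440)×33.3 = 32.8583%
Post-stratified estimate weights by population shares:
  0.28×48.8 + 0.33×42.6 + 0.1×6.1 + 0.29×33.3 = 37.989%
Difference = 37.989 − 32.8583 = 5.1307 pp.

+5.1 percentage points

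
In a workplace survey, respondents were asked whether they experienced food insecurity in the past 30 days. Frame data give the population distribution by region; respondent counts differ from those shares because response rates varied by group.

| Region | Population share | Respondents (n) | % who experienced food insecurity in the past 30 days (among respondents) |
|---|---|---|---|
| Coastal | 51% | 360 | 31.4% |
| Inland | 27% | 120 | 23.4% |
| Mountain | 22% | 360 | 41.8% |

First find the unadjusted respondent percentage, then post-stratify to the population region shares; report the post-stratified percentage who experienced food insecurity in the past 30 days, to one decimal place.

31.5%

Unadjusted (pooled respondent) estimate weights by respondent counts:
  (360/840)×31.4 + (120/840)×23.4 + (360/840)×41.8 = 34.7143%
Post-stratifying to population shares instead:
  0.51×31.4 + 0.27×23.4 + 0.22×41.8 = 31.528%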